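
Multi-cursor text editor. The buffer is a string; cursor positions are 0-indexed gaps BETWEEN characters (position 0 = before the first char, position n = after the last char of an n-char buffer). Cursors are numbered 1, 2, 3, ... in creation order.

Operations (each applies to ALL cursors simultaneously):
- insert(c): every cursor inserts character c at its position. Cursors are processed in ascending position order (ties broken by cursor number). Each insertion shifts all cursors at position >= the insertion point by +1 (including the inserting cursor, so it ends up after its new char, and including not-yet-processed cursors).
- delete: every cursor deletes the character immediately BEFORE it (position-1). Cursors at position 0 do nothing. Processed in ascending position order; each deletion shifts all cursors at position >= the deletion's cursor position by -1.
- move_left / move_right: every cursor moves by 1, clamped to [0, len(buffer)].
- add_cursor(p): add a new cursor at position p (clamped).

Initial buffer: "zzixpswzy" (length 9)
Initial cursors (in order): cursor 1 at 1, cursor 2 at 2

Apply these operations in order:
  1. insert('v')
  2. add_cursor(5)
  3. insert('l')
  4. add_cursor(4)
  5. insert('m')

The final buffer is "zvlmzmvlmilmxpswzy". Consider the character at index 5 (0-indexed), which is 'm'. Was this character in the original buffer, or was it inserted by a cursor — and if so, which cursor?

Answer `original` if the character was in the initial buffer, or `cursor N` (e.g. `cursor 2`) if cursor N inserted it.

After op 1 (insert('v')): buffer="zvzvixpswzy" (len 11), cursors c1@2 c2@4, authorship .1.2.......
After op 2 (add_cursor(5)): buffer="zvzvixpswzy" (len 11), cursors c1@2 c2@4 c3@5, authorship .1.2.......
After op 3 (insert('l')): buffer="zvlzvlilxpswzy" (len 14), cursors c1@3 c2@6 c3@8, authorship .11.22.3......
After op 4 (add_cursor(4)): buffer="zvlzvlilxpswzy" (len 14), cursors c1@3 c4@4 c2@6 c3@8, authorship .11.22.3......
After op 5 (insert('m')): buffer="zvlmzmvlmilmxpswzy" (len 18), cursors c1@4 c4@6 c2@9 c3@12, authorship .111.4222.33......
Authorship (.=original, N=cursor N): . 1 1 1 . 4 2 2 2 . 3 3 . . . . . .
Index 5: author = 4

Answer: cursor 4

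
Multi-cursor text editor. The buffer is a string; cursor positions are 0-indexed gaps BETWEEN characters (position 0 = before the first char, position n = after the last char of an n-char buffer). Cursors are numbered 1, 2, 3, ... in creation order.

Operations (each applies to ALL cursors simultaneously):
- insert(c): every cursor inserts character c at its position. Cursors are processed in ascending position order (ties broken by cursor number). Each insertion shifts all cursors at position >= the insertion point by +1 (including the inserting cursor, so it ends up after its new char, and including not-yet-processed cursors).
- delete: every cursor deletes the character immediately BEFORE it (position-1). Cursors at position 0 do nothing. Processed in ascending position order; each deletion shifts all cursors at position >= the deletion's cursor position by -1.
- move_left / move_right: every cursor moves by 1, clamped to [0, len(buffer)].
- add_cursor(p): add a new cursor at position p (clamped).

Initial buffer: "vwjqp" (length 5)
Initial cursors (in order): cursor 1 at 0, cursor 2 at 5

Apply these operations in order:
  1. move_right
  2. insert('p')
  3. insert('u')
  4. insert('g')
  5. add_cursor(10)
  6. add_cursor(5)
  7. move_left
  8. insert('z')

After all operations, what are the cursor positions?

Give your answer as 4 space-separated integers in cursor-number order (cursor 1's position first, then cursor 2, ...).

Answer: 4 14 12 6

Derivation:
After op 1 (move_right): buffer="vwjqp" (len 5), cursors c1@1 c2@5, authorship .....
After op 2 (insert('p')): buffer="vpwjqpp" (len 7), cursors c1@2 c2@7, authorship .1....2
After op 3 (insert('u')): buffer="vpuwjqppu" (len 9), cursors c1@3 c2@9, authorship .11....22
After op 4 (insert('g')): buffer="vpugwjqppug" (len 11), cursors c1@4 c2@11, authorship .111....222
After op 5 (add_cursor(10)): buffer="vpugwjqppug" (len 11), cursors c1@4 c3@10 c2@11, authorship .111....222
After op 6 (add_cursor(5)): buffer="vpugwjqppug" (len 11), cursors c1@4 c4@5 c3@10 c2@11, authorship .111....222
After op 7 (move_left): buffer="vpugwjqppug" (len 11), cursors c1@3 c4@4 c3@9 c2@10, authorship .111....222
After op 8 (insert('z')): buffer="vpuzgzwjqppzuzg" (len 15), cursors c1@4 c4@6 c3@12 c2@14, authorship .11114....23222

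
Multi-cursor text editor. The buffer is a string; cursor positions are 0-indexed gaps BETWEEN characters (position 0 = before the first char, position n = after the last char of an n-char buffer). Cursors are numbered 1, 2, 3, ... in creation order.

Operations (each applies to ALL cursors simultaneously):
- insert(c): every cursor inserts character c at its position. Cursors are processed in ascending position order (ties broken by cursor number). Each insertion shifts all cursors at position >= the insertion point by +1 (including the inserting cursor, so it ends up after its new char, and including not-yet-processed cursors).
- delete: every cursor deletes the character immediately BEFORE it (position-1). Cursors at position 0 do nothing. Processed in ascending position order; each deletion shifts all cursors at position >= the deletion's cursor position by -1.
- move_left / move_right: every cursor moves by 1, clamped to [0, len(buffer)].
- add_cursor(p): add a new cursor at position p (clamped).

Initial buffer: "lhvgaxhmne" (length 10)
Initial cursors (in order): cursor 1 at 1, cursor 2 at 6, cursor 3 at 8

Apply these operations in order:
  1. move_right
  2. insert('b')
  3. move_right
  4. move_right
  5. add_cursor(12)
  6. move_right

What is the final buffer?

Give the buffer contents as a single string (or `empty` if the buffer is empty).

Answer: lhbvgaxhbmnbe

Derivation:
After op 1 (move_right): buffer="lhvgaxhmne" (len 10), cursors c1@2 c2@7 c3@9, authorship ..........
After op 2 (insert('b')): buffer="lhbvgaxhbmnbe" (len 13), cursors c1@3 c2@9 c3@12, authorship ..1.....2..3.
After op 3 (move_right): buffer="lhbvgaxhbmnbe" (len 13), cursors c1@4 c2@10 c3@13, authorship ..1.....2..3.
After op 4 (move_right): buffer="lhbvgaxhbmnbe" (len 13), cursors c1@5 c2@11 c3@13, authorship ..1.....2..3.
After op 5 (add_cursor(12)): buffer="lhbvgaxhbmnbe" (len 13), cursors c1@5 c2@11 c4@12 c3@13, authorship ..1.....2..3.
After op 6 (move_right): buffer="lhbvgaxhbmnbe" (len 13), cursors c1@6 c2@12 c3@13 c4@13, authorship ..1.....2..3.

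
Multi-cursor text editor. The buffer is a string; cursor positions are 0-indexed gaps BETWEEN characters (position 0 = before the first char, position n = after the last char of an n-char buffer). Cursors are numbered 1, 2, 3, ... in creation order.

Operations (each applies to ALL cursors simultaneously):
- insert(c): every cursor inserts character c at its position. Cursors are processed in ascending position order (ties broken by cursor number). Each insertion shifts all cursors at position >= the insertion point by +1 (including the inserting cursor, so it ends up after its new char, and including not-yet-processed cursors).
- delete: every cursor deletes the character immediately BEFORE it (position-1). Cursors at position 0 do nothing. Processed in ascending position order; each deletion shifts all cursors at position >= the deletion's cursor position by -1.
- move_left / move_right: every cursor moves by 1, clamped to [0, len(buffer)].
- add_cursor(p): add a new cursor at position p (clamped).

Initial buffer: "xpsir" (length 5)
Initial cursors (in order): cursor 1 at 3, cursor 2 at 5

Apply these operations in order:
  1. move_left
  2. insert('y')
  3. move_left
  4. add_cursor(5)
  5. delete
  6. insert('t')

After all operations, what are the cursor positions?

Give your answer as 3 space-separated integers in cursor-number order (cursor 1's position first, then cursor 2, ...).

Answer: 2 5 5

Derivation:
After op 1 (move_left): buffer="xpsir" (len 5), cursors c1@2 c2@4, authorship .....
After op 2 (insert('y')): buffer="xpysiyr" (len 7), cursors c1@3 c2@6, authorship ..1..2.
After op 3 (move_left): buffer="xpysiyr" (len 7), cursors c1@2 c2@5, authorship ..1..2.
After op 4 (add_cursor(5)): buffer="xpysiyr" (len 7), cursors c1@2 c2@5 c3@5, authorship ..1..2.
After op 5 (delete): buffer="xyyr" (len 4), cursors c1@1 c2@2 c3@2, authorship .12.
After op 6 (insert('t')): buffer="xtyttyr" (len 7), cursors c1@2 c2@5 c3@5, authorship .11232.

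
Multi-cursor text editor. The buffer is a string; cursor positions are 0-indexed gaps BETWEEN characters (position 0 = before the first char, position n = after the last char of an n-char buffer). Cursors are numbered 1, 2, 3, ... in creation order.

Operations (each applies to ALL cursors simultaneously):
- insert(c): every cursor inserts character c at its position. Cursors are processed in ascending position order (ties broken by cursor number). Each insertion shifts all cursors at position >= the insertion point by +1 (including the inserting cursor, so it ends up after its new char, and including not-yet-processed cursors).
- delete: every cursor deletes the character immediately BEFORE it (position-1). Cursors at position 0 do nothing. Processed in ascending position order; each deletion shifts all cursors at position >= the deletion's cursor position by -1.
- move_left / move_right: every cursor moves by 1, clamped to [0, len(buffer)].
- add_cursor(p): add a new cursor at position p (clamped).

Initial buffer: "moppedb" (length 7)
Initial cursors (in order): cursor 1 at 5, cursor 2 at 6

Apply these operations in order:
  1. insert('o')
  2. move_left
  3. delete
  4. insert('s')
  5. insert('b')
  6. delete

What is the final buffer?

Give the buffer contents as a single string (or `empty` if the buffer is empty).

Answer: moppsosob

Derivation:
After op 1 (insert('o')): buffer="moppeodob" (len 9), cursors c1@6 c2@8, authorship .....1.2.
After op 2 (move_left): buffer="moppeodob" (len 9), cursors c1@5 c2@7, authorship .....1.2.
After op 3 (delete): buffer="moppoob" (len 7), cursors c1@4 c2@5, authorship ....12.
After op 4 (insert('s')): buffer="moppsosob" (len 9), cursors c1@5 c2@7, authorship ....1122.
After op 5 (insert('b')): buffer="moppsbosbob" (len 11), cursors c1@6 c2@9, authorship ....111222.
After op 6 (delete): buffer="moppsosob" (len 9), cursors c1@5 c2@7, authorship ....1122.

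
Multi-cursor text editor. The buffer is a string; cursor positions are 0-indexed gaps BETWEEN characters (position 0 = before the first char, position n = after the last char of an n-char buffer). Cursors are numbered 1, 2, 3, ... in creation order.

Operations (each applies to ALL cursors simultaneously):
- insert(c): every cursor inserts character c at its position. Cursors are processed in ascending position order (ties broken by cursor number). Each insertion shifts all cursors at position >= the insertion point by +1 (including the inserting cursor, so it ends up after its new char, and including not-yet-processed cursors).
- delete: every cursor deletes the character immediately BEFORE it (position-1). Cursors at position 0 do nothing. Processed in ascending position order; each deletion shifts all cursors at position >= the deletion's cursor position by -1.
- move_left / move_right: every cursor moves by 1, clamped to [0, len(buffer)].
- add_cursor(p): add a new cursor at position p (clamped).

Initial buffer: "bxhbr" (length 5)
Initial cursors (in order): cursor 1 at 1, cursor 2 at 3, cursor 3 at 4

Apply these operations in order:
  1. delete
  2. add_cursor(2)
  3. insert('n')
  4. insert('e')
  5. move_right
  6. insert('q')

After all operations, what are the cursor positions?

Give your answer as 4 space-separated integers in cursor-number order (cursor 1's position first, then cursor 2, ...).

Answer: 4 11 11 14

Derivation:
After op 1 (delete): buffer="xr" (len 2), cursors c1@0 c2@1 c3@1, authorship ..
After op 2 (add_cursor(2)): buffer="xr" (len 2), cursors c1@0 c2@1 c3@1 c4@2, authorship ..
After op 3 (insert('n')): buffer="nxnnrn" (len 6), cursors c1@1 c2@4 c3@4 c4@6, authorship 1.23.4
After op 4 (insert('e')): buffer="nexnneerne" (len 10), cursors c1@2 c2@7 c3@7 c4@10, authorship 11.2323.44
After op 5 (move_right): buffer="nexnneerne" (len 10), cursors c1@3 c2@8 c3@8 c4@10, authorship 11.2323.44
After op 6 (insert('q')): buffer="nexqnneerqqneq" (len 14), cursors c1@4 c2@11 c3@11 c4@14, authorship 11.12323.23444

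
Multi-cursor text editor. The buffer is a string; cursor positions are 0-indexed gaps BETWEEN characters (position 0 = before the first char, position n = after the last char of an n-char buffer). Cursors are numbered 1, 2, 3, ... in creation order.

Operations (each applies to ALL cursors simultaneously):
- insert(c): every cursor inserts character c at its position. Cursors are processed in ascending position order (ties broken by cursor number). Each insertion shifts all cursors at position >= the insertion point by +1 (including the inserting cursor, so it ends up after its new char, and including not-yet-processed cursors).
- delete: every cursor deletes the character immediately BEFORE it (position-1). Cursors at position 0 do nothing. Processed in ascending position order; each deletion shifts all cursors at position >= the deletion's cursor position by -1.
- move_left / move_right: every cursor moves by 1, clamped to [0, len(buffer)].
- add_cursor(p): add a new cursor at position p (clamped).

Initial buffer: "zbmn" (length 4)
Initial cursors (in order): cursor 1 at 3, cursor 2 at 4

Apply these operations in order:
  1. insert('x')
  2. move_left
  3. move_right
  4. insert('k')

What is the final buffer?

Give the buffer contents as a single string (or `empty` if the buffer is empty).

After op 1 (insert('x')): buffer="zbmxnx" (len 6), cursors c1@4 c2@6, authorship ...1.2
After op 2 (move_left): buffer="zbmxnx" (len 6), cursors c1@3 c2@5, authorship ...1.2
After op 3 (move_right): buffer="zbmxnx" (len 6), cursors c1@4 c2@6, authorship ...1.2
After op 4 (insert('k')): buffer="zbmxknxk" (len 8), cursors c1@5 c2@8, authorship ...11.22

Answer: zbmxknxk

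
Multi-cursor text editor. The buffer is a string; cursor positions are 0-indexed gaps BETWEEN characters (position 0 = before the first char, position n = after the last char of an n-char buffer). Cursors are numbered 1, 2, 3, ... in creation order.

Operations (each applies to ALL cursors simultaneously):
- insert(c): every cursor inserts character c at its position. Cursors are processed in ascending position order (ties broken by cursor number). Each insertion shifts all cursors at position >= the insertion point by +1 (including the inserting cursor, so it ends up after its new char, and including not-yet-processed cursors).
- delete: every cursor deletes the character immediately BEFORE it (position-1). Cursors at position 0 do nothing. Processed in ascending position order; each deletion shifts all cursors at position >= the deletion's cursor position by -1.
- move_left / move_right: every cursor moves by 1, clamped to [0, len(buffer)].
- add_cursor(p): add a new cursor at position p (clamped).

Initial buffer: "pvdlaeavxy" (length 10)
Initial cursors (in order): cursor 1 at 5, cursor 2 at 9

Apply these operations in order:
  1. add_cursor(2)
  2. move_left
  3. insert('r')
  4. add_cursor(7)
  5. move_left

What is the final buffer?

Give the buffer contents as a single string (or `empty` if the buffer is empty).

Answer: prvdlraeavrxy

Derivation:
After op 1 (add_cursor(2)): buffer="pvdlaeavxy" (len 10), cursors c3@2 c1@5 c2@9, authorship ..........
After op 2 (move_left): buffer="pvdlaeavxy" (len 10), cursors c3@1 c1@4 c2@8, authorship ..........
After op 3 (insert('r')): buffer="prvdlraeavrxy" (len 13), cursors c3@2 c1@6 c2@11, authorship .3...1....2..
After op 4 (add_cursor(7)): buffer="prvdlraeavrxy" (len 13), cursors c3@2 c1@6 c4@7 c2@11, authorship .3...1....2..
After op 5 (move_left): buffer="prvdlraeavrxy" (len 13), cursors c3@1 c1@5 c4@6 c2@10, authorship .3...1....2..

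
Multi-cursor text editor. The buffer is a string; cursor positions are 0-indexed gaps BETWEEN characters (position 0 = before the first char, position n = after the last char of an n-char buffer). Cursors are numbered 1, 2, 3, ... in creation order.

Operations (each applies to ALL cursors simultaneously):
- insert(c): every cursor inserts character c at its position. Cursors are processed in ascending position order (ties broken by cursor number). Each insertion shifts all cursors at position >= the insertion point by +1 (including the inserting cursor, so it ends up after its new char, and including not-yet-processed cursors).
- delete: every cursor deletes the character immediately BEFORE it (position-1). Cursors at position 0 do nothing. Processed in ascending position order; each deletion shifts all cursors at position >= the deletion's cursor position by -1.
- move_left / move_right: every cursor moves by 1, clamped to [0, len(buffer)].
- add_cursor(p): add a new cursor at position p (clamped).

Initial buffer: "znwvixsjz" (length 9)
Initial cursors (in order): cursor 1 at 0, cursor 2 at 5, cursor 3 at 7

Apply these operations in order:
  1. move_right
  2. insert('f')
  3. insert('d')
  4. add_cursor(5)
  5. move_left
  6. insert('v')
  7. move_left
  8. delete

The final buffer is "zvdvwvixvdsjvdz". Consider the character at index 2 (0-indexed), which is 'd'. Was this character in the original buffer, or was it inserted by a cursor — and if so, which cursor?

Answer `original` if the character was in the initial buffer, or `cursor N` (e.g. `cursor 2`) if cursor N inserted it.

After op 1 (move_right): buffer="znwvixsjz" (len 9), cursors c1@1 c2@6 c3@8, authorship .........
After op 2 (insert('f')): buffer="zfnwvixfsjfz" (len 12), cursors c1@2 c2@8 c3@11, authorship .1.....2..3.
After op 3 (insert('d')): buffer="zfdnwvixfdsjfdz" (len 15), cursors c1@3 c2@10 c3@14, authorship .11.....22..33.
After op 4 (add_cursor(5)): buffer="zfdnwvixfdsjfdz" (len 15), cursors c1@3 c4@5 c2@10 c3@14, authorship .11.....22..33.
After op 5 (move_left): buffer="zfdnwvixfdsjfdz" (len 15), cursors c1@2 c4@4 c2@9 c3@13, authorship .11.....22..33.
After op 6 (insert('v')): buffer="zfvdnvwvixfvdsjfvdz" (len 19), cursors c1@3 c4@6 c2@12 c3@17, authorship .111.4....222..333.
After op 7 (move_left): buffer="zfvdnvwvixfvdsjfvdz" (len 19), cursors c1@2 c4@5 c2@11 c3@16, authorship .111.4....222..333.
After op 8 (delete): buffer="zvdvwvixvdsjvdz" (len 15), cursors c1@1 c4@3 c2@8 c3@12, authorship .114....22..33.
Authorship (.=original, N=cursor N): . 1 1 4 . . . . 2 2 . . 3 3 .
Index 2: author = 1

Answer: cursor 1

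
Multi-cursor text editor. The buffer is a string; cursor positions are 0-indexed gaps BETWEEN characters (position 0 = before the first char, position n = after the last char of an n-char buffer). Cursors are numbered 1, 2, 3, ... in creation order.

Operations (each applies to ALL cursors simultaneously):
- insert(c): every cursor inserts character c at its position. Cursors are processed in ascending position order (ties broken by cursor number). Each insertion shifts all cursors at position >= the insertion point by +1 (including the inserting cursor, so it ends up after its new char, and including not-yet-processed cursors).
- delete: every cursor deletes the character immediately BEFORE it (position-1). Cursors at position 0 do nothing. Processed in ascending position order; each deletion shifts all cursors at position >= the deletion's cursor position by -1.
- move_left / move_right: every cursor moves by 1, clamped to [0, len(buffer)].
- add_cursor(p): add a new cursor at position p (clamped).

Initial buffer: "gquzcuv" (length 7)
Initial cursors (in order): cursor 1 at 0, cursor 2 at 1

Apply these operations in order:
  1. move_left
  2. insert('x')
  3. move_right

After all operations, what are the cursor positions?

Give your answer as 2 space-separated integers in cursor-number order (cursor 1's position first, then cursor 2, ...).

Answer: 3 3

Derivation:
After op 1 (move_left): buffer="gquzcuv" (len 7), cursors c1@0 c2@0, authorship .......
After op 2 (insert('x')): buffer="xxgquzcuv" (len 9), cursors c1@2 c2@2, authorship 12.......
After op 3 (move_right): buffer="xxgquzcuv" (len 9), cursors c1@3 c2@3, authorship 12.......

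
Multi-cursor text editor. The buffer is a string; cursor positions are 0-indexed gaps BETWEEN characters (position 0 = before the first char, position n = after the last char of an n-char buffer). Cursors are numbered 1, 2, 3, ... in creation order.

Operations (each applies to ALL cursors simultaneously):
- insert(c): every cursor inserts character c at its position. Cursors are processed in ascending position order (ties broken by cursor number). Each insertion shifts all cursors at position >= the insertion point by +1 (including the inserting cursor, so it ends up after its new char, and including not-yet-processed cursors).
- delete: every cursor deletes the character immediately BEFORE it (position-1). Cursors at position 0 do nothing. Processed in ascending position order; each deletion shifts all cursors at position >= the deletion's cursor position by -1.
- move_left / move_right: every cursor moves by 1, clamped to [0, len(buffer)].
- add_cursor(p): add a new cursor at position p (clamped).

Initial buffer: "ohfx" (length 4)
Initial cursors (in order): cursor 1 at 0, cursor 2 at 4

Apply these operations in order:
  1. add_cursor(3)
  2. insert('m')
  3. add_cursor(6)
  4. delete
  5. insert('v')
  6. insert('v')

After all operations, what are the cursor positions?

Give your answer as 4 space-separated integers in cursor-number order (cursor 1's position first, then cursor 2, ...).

Answer: 2 11 11 11

Derivation:
After op 1 (add_cursor(3)): buffer="ohfx" (len 4), cursors c1@0 c3@3 c2@4, authorship ....
After op 2 (insert('m')): buffer="mohfmxm" (len 7), cursors c1@1 c3@5 c2@7, authorship 1...3.2
After op 3 (add_cursor(6)): buffer="mohfmxm" (len 7), cursors c1@1 c3@5 c4@6 c2@7, authorship 1...3.2
After op 4 (delete): buffer="ohf" (len 3), cursors c1@0 c2@3 c3@3 c4@3, authorship ...
After op 5 (insert('v')): buffer="vohfvvv" (len 7), cursors c1@1 c2@7 c3@7 c4@7, authorship 1...234
After op 6 (insert('v')): buffer="vvohfvvvvvv" (len 11), cursors c1@2 c2@11 c3@11 c4@11, authorship 11...234234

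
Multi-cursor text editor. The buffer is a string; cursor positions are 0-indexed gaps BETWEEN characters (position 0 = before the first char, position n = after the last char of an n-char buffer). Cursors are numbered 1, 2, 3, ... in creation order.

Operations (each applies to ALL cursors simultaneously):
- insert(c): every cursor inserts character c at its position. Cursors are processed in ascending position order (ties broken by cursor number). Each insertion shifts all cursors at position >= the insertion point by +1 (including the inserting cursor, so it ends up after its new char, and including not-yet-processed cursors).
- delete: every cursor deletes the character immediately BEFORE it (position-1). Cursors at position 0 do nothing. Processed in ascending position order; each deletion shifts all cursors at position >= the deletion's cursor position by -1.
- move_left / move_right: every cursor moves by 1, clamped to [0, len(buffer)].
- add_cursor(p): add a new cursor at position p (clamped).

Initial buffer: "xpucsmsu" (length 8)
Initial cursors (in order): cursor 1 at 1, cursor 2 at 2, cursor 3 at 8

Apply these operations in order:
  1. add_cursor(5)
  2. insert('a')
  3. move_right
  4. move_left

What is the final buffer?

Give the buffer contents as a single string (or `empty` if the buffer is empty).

Answer: xapaucsamsua

Derivation:
After op 1 (add_cursor(5)): buffer="xpucsmsu" (len 8), cursors c1@1 c2@2 c4@5 c3@8, authorship ........
After op 2 (insert('a')): buffer="xapaucsamsua" (len 12), cursors c1@2 c2@4 c4@8 c3@12, authorship .1.2...4...3
After op 3 (move_right): buffer="xapaucsamsua" (len 12), cursors c1@3 c2@5 c4@9 c3@12, authorship .1.2...4...3
After op 4 (move_left): buffer="xapaucsamsua" (len 12), cursors c1@2 c2@4 c4@8 c3@11, authorship .1.2...4...3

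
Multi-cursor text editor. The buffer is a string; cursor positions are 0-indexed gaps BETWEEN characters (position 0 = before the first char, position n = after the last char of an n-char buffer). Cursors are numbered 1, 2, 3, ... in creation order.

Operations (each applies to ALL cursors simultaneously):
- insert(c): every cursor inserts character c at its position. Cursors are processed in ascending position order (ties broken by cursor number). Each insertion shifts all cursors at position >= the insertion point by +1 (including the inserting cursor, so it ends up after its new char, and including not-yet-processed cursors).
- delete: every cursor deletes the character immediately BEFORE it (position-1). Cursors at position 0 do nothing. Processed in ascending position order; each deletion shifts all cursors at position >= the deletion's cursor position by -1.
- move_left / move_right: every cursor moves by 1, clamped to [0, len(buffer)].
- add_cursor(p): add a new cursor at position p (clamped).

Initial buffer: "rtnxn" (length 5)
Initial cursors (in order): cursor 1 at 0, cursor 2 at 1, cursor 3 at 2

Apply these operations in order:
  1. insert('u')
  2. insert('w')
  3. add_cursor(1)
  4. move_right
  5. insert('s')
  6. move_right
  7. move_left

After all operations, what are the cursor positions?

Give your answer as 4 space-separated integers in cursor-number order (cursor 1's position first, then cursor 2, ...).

Answer: 5 9 13 3

Derivation:
After op 1 (insert('u')): buffer="urutunxn" (len 8), cursors c1@1 c2@3 c3@5, authorship 1.2.3...
After op 2 (insert('w')): buffer="uwruwtuwnxn" (len 11), cursors c1@2 c2@5 c3@8, authorship 11.22.33...
After op 3 (add_cursor(1)): buffer="uwruwtuwnxn" (len 11), cursors c4@1 c1@2 c2@5 c3@8, authorship 11.22.33...
After op 4 (move_right): buffer="uwruwtuwnxn" (len 11), cursors c4@2 c1@3 c2@6 c3@9, authorship 11.22.33...
After op 5 (insert('s')): buffer="uwsrsuwtsuwnsxn" (len 15), cursors c4@3 c1@5 c2@9 c3@13, authorship 114.122.233.3..
After op 6 (move_right): buffer="uwsrsuwtsuwnsxn" (len 15), cursors c4@4 c1@6 c2@10 c3@14, authorship 114.122.233.3..
After op 7 (move_left): buffer="uwsrsuwtsuwnsxn" (len 15), cursors c4@3 c1@5 c2@9 c3@13, authorship 114.122.233.3..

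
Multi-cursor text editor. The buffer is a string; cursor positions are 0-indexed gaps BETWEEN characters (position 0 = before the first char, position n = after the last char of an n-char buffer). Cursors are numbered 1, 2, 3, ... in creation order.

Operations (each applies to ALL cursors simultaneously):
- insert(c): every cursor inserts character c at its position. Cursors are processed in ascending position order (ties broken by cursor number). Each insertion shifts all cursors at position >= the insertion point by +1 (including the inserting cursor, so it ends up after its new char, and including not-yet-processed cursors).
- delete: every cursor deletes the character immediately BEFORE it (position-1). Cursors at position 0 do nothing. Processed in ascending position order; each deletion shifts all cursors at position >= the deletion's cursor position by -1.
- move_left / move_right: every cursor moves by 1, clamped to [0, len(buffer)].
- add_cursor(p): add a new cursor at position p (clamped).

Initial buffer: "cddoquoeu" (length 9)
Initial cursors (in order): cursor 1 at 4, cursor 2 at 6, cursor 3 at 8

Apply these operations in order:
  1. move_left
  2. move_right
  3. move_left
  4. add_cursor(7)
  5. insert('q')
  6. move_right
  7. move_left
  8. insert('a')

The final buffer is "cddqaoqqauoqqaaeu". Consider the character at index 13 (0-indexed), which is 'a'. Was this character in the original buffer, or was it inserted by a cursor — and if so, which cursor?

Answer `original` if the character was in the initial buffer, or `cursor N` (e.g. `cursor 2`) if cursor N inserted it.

Answer: cursor 3

Derivation:
After op 1 (move_left): buffer="cddoquoeu" (len 9), cursors c1@3 c2@5 c3@7, authorship .........
After op 2 (move_right): buffer="cddoquoeu" (len 9), cursors c1@4 c2@6 c3@8, authorship .........
After op 3 (move_left): buffer="cddoquoeu" (len 9), cursors c1@3 c2@5 c3@7, authorship .........
After op 4 (add_cursor(7)): buffer="cddoquoeu" (len 9), cursors c1@3 c2@5 c3@7 c4@7, authorship .........
After op 5 (insert('q')): buffer="cddqoqquoqqeu" (len 13), cursors c1@4 c2@7 c3@11 c4@11, authorship ...1..2..34..
After op 6 (move_right): buffer="cddqoqquoqqeu" (len 13), cursors c1@5 c2@8 c3@12 c4@12, authorship ...1..2..34..
After op 7 (move_left): buffer="cddqoqquoqqeu" (len 13), cursors c1@4 c2@7 c3@11 c4@11, authorship ...1..2..34..
After op 8 (insert('a')): buffer="cddqaoqqauoqqaaeu" (len 17), cursors c1@5 c2@9 c3@15 c4@15, authorship ...11..22..3434..
Authorship (.=original, N=cursor N): . . . 1 1 . . 2 2 . . 3 4 3 4 . .
Index 13: author = 3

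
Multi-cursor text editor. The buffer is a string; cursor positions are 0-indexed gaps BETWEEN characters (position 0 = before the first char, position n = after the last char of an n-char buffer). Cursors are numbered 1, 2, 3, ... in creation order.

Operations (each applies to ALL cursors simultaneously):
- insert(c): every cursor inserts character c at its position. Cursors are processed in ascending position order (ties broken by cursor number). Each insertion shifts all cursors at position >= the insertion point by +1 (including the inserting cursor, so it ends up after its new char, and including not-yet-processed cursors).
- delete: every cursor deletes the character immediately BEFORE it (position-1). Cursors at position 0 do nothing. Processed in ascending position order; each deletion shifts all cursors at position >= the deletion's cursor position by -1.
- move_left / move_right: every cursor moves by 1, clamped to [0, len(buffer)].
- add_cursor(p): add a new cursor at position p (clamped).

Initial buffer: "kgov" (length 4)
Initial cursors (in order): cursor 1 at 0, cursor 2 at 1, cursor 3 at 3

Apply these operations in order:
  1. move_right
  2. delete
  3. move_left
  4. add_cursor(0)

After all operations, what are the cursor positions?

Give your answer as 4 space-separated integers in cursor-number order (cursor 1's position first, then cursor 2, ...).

After op 1 (move_right): buffer="kgov" (len 4), cursors c1@1 c2@2 c3@4, authorship ....
After op 2 (delete): buffer="o" (len 1), cursors c1@0 c2@0 c3@1, authorship .
After op 3 (move_left): buffer="o" (len 1), cursors c1@0 c2@0 c3@0, authorship .
After op 4 (add_cursor(0)): buffer="o" (len 1), cursors c1@0 c2@0 c3@0 c4@0, authorship .

Answer: 0 0 0 0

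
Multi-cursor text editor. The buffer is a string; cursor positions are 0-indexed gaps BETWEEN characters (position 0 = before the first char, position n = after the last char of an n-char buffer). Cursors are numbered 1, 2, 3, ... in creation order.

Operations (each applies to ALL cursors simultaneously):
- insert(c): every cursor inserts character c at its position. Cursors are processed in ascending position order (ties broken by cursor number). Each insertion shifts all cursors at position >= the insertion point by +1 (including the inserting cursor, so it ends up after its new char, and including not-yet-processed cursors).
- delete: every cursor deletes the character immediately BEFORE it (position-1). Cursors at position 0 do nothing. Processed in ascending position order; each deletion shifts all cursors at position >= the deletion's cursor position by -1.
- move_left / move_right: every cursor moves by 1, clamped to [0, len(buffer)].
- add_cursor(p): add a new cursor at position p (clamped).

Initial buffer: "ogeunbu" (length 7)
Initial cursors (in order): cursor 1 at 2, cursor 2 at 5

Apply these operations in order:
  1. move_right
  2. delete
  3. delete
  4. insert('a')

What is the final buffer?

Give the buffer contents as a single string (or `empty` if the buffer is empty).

Answer: oauau

Derivation:
After op 1 (move_right): buffer="ogeunbu" (len 7), cursors c1@3 c2@6, authorship .......
After op 2 (delete): buffer="ogunu" (len 5), cursors c1@2 c2@4, authorship .....
After op 3 (delete): buffer="ouu" (len 3), cursors c1@1 c2@2, authorship ...
After op 4 (insert('a')): buffer="oauau" (len 5), cursors c1@2 c2@4, authorship .1.2.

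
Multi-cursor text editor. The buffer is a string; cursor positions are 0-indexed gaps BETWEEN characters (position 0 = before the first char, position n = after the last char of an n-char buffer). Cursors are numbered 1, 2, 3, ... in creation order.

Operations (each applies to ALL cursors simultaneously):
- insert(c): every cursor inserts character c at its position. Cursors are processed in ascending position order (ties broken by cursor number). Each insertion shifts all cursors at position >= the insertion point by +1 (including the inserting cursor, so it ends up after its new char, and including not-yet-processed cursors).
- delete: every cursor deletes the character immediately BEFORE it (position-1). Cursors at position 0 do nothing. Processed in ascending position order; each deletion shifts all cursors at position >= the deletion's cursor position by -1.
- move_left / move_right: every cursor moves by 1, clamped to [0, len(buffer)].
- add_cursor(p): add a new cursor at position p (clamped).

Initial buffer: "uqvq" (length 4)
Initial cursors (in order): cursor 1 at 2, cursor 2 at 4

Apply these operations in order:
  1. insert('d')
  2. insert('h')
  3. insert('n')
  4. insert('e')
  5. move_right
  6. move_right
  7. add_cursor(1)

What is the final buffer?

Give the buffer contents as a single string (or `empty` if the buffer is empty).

Answer: uqdhnevqdhne

Derivation:
After op 1 (insert('d')): buffer="uqdvqd" (len 6), cursors c1@3 c2@6, authorship ..1..2
After op 2 (insert('h')): buffer="uqdhvqdh" (len 8), cursors c1@4 c2@8, authorship ..11..22
After op 3 (insert('n')): buffer="uqdhnvqdhn" (len 10), cursors c1@5 c2@10, authorship ..111..222
After op 4 (insert('e')): buffer="uqdhnevqdhne" (len 12), cursors c1@6 c2@12, authorship ..1111..2222
After op 5 (move_right): buffer="uqdhnevqdhne" (len 12), cursors c1@7 c2@12, authorship ..1111..2222
After op 6 (move_right): buffer="uqdhnevqdhne" (len 12), cursors c1@8 c2@12, authorship ..1111..2222
After op 7 (add_cursor(1)): buffer="uqdhnevqdhne" (len 12), cursors c3@1 c1@8 c2@12, authorship ..1111..2222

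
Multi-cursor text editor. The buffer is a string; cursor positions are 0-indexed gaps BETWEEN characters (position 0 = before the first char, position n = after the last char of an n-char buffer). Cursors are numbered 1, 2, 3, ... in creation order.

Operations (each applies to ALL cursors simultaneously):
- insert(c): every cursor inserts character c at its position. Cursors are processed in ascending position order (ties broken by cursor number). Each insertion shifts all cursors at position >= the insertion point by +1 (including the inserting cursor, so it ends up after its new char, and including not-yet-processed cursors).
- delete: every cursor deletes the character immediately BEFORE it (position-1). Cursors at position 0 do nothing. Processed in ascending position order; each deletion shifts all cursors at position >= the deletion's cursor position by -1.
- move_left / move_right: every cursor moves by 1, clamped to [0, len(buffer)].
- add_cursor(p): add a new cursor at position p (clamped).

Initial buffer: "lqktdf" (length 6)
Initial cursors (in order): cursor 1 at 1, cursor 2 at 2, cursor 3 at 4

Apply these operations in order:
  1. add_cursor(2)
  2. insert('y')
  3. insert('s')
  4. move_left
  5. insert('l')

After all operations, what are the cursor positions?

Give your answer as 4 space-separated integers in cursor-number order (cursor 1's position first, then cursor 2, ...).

After op 1 (add_cursor(2)): buffer="lqktdf" (len 6), cursors c1@1 c2@2 c4@2 c3@4, authorship ......
After op 2 (insert('y')): buffer="lyqyyktydf" (len 10), cursors c1@2 c2@5 c4@5 c3@8, authorship .1.24..3..
After op 3 (insert('s')): buffer="lysqyyssktysdf" (len 14), cursors c1@3 c2@8 c4@8 c3@12, authorship .11.2424..33..
After op 4 (move_left): buffer="lysqyyssktysdf" (len 14), cursors c1@2 c2@7 c4@7 c3@11, authorship .11.2424..33..
After op 5 (insert('l')): buffer="lylsqyysllsktylsdf" (len 18), cursors c1@3 c2@10 c4@10 c3@15, authorship .111.242244..333..

Answer: 3 10 15 10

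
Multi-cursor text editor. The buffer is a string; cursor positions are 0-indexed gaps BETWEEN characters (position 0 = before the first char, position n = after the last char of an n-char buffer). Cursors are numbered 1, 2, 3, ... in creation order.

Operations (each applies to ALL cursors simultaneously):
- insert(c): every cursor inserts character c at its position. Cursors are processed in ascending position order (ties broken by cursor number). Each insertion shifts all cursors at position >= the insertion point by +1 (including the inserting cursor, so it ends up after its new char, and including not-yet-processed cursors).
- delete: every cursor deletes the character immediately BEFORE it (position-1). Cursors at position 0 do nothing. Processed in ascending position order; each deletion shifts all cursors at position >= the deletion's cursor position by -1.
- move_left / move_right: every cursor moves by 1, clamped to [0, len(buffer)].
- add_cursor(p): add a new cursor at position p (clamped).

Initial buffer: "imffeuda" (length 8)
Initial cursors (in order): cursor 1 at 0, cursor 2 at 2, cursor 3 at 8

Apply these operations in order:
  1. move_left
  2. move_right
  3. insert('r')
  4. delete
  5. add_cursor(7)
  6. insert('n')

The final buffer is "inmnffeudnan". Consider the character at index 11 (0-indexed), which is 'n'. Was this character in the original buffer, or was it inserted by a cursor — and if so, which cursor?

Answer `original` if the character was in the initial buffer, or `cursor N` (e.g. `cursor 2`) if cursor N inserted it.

Answer: cursor 3

Derivation:
After op 1 (move_left): buffer="imffeuda" (len 8), cursors c1@0 c2@1 c3@7, authorship ........
After op 2 (move_right): buffer="imffeuda" (len 8), cursors c1@1 c2@2 c3@8, authorship ........
After op 3 (insert('r')): buffer="irmrffeudar" (len 11), cursors c1@2 c2@4 c3@11, authorship .1.2......3
After op 4 (delete): buffer="imffeuda" (len 8), cursors c1@1 c2@2 c3@8, authorship ........
After op 5 (add_cursor(7)): buffer="imffeuda" (len 8), cursors c1@1 c2@2 c4@7 c3@8, authorship ........
After op 6 (insert('n')): buffer="inmnffeudnan" (len 12), cursors c1@2 c2@4 c4@10 c3@12, authorship .1.2.....4.3
Authorship (.=original, N=cursor N): . 1 . 2 . . . . . 4 . 3
Index 11: author = 3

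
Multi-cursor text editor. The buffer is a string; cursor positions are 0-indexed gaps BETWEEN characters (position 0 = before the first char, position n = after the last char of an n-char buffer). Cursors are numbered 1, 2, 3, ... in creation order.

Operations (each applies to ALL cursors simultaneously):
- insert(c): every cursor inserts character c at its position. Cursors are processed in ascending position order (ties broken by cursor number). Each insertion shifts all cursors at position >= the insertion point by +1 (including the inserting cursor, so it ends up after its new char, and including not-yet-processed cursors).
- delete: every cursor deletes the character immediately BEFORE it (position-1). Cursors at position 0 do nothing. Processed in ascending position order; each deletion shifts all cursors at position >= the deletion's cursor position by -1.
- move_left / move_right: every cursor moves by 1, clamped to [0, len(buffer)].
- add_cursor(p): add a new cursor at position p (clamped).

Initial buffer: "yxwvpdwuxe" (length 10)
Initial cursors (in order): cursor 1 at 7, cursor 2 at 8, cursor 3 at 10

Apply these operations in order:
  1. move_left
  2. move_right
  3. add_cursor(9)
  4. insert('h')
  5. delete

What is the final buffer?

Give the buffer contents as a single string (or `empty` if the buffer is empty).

After op 1 (move_left): buffer="yxwvpdwuxe" (len 10), cursors c1@6 c2@7 c3@9, authorship ..........
After op 2 (move_right): buffer="yxwvpdwuxe" (len 10), cursors c1@7 c2@8 c3@10, authorship ..........
After op 3 (add_cursor(9)): buffer="yxwvpdwuxe" (len 10), cursors c1@7 c2@8 c4@9 c3@10, authorship ..........
After op 4 (insert('h')): buffer="yxwvpdwhuhxheh" (len 14), cursors c1@8 c2@10 c4@12 c3@14, authorship .......1.2.4.3
After op 5 (delete): buffer="yxwvpdwuxe" (len 10), cursors c1@7 c2@8 c4@9 c3@10, authorship ..........

Answer: yxwvpdwuxe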